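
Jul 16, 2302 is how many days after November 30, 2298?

Nov 30, 2298 → Nov 30, 2299: 365 days.
Nov 30, 2299 → Nov 30, 2300: 365 days.
Nov 30, 2300 → Nov 30, 2301: 365 days.
Nov 30, 2301 → Dec 30, 2301: 30 days (November has 30).
Dec 30, 2301 → Jan 30, 2302: 31 days (December has 31).
Jan 30, 2302 → Feb 28, 2302: 29 days (January has 31).
Feb 28, 2302 → Mar 28, 2302: 28 days (February has 28).
Mar 28, 2302 → Apr 28, 2302: 31 days (March has 31).
Apr 28, 2302 → May 28, 2302: 30 days (April has 30).
May 28, 2302 → Jun 28, 2302: 31 days (May has 31).
Jun 28, 2302 → Jul 16, 2302: 18 days.
Total: 1323 days.

1323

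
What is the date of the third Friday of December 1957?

December 1, 1957 is a Sunday.
The first Friday is therefore December 6 (5 days later).
The third Friday is 6 + 2×7 = December 20.

December 20, 1957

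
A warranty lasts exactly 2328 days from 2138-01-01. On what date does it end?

May 17, 2144

+365 (one year) → Jan 1, 2139 (1963 left).
+365 (one year) → Jan 1, 2140 (1598 left).
+366 (one year; includes Feb 29, 2140) → Jan 1, 2141 (1232 left).
+365 (one year) → Jan 1, 2142 (867 left).
+365 (one year) → Jan 1, 2143 (502 left).
+365 (one year) → Jan 1, 2144 (137 left).
Jan has 31 days: +31 → Feb 1, 2144 (106 left).
Feb has 29 days: +29 → Mar 1, 2144 (77 left).
Mar has 31 days: +31 → Apr 1, 2144 (46 left).
Apr has 30 days: +30 → May 1, 2144 (16 left).
+16 → May 17, 2144.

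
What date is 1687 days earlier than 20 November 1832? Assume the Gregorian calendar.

April 8, 1828

−366 (one year; includes Feb 29, 1832) → Nov 20, 1831 (1321 left).
−365 (one year) → Nov 20, 1830 (956 left).
−365 (one year) → Nov 20, 1829 (591 left).
−365 (one year) → Nov 20, 1828 (226 left).
−20 → Oct 31, 1828 (end of Oct, 31 days; 206 left).
−31 → Sep 30, 1828 (end of Sep, 30 days; 175 left).
−30 → Aug 31, 1828 (end of Aug, 31 days; 145 left).
−31 → Jul 31, 1828 (end of Jul, 31 days; 114 left).
−31 → Jun 30, 1828 (end of Jun, 30 days; 83 left).
−30 → May 31, 1828 (end of May, 31 days; 53 left).
−31 → Apr 30, 1828 (end of Apr, 30 days; 22 left).
−22 → Apr 8, 1828.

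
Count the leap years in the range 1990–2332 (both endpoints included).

83

Multiples of 4 in [1990,2332]: 86.
Of those, multiples of 100: 4 (not leap unless ÷400).
Multiples of 400: 1.
Leap years = 86 − 4 + 1 = 83.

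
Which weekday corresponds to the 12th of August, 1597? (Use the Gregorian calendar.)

Doomsday rule: the anchor day for the 1500s is Wednesday. For year 97: 97÷12 = 8 r 1, and 1÷4 = 0, so 8+1+0 = 9.
Wednesday + 9 ≡ Friday — that's 1597's doomsday.
In August the doomsday date is Aug 8.
Aug 12 is 4 days after Aug 8; 4 mod 7 = 4, so Friday + 4 = Tuesday.

Tuesday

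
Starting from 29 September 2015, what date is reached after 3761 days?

January 15, 2026

+366 (one year; includes Feb 29, 2016) → Sep 29, 2016 (3395 left).
+365 (one year) → Sep 29, 2017 (3030 left).
+365 (one year) → Sep 29, 2018 (2665 left).
+365 (one year) → Sep 29, 2019 (2300 left).
+366 (one year; includes Feb 29, 2020) → Sep 29, 2020 (1934 left).
+365 (one year) → Sep 29, 2021 (1569 left).
+365 (one year) → Sep 29, 2022 (1204 left).
+365 (one year) → Sep 29, 2023 (839 left).
+366 (one year; includes Feb 29, 2024) → Sep 29, 2024 (473 left).
+365 (one year) → Sep 29, 2025 (108 left).
Sep has 30 days: +2 → Oct 1, 2025 (106 left).
Oct has 31 days: +31 → Nov 1, 2025 (75 left).
Nov has 30 days: +30 → Dec 1, 2025 (45 left).
Dec has 31 days: +31 → Jan 1, 2026 (14 left).
+14 → Jan 15, 2026.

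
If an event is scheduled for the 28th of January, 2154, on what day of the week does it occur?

Monday

Doomsday rule: the anchor day for the 2100s is Sunday. For year 54: 54÷12 = 4 r 6, and 6÷4 = 1, so 4+6+1 = 11.
Sunday + 11 ≡ Thursday — that's 2154's doomsday.
In January the doomsday date is Jan 3 (2154 is not a leap year).
Jan 28 is 25 days after Jan 3; 25 mod 7 = 4, so Thursday + 4 = Monday.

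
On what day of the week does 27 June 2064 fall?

Friday

Doomsday rule: the anchor day for the 2000s is Tuesday. For year 64: 64÷12 = 5 r 4, and 4÷4 = 1, so 5+4+1 = 10.
Tuesday + 10 ≡ Friday — that's 2064's doomsday.
In June the doomsday date is Jun 6.
Jun 27 is 21 days after Jun 6; 21 mod 7 = 0, so Friday + 0 = Friday.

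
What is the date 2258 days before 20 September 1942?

−365 (one year) → Sep 20, 1941 (1893 left).
−365 (one year) → Sep 20, 1940 (1528 left).
−366 (one year; includes Feb 29, 1940) → Sep 20, 1939 (1162 left).
−365 (one year) → Sep 20, 1938 (797 left).
−365 (one year) → Sep 20, 1937 (432 left).
−365 (one year) → Sep 20, 1936 (67 left).
−20 → Aug 31, 1936 (end of Aug, 31 days; 47 left).
−31 → Jul 31, 1936 (end of Jul, 31 days; 16 left).
−16 → Jul 15, 1936.

July 15, 1936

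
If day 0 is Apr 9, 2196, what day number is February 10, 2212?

Apr 9, 2196 → Apr 9, 2197: 365 days.
Apr 9, 2197 → Apr 9, 2198: 365 days.
Apr 9, 2198 → Apr 9, 2199: 365 days.
Apr 9, 2199 → Apr 9, 2200: 365 days.
Apr 9, 2200 → Apr 9, 2201: 365 days.
Apr 9, 2201 → Apr 9, 2202: 365 days.
Apr 9, 2202 → Apr 9, 2203: 365 days.
Apr 9, 2203 → Apr 9, 2204: 366 days (Feb 29, 2204 is in that span).
Apr 9, 2204 → Apr 9, 2205: 365 days.
Apr 9, 2205 → Apr 9, 2206: 365 days.
Apr 9, 2206 → Apr 9, 2207: 365 days.
Apr 9, 2207 → Apr 9, 2208: 366 days (Feb 29, 2208 is in that span).
Apr 9, 2208 → Apr 9, 2209: 365 days.
Apr 9, 2209 → Apr 9, 2210: 365 days.
Apr 9, 2210 → Apr 9, 2211: 365 days.
Apr 9, 2211 → May 9, 2211: 30 days (April has 30).
May 9, 2211 → Jun 9, 2211: 31 days (May has 31).
Jun 9, 2211 → Jul 9, 2211: 30 days (June has 30).
Jul 9, 2211 → Aug 9, 2211: 31 days (July has 31).
Aug 9, 2211 → Sep 9, 2211: 31 days (August has 31).
Sep 9, 2211 → Oct 9, 2211: 30 days (September has 30).
Oct 9, 2211 → Nov 9, 2211: 31 days (October has 31).
Nov 9, 2211 → Dec 9, 2211: 30 days (November has 30).
Dec 9, 2211 → Jan 9, 2212: 31 days (December has 31).
Jan 9, 2212 → Feb 9, 2212: 31 days (January has 31).
Feb 9, 2212 → Feb 10, 2212: 1 days.
Total: 5784 days.

5784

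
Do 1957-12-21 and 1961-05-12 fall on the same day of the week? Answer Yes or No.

No

From Dec 21, 1957 to May 12, 1961 is 1238 days.
1238 mod 7 = 6, so they are different weekdays.
(Dec 21, 1957 is a Saturday; May 12, 1961 is a Friday.)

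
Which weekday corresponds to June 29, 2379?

Doomsday rule: the anchor day for the 2300s is Wednesday. For year 79: 79÷12 = 6 r 7, and 7÷4 = 1, so 6+7+1 = 14.
Wednesday + 14 ≡ Wednesday — that's 2379's doomsday.
In June the doomsday date is Jun 6.
Jun 29 is 23 days after Jun 6; 23 mod 7 = 2, so Wednesday + 2 = Friday.

Friday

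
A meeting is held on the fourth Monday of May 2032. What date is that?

May 1, 2032 is a Saturday.
The first Monday is therefore May 3 (2 days later).
The fourth Monday is 3 + 3×7 = May 24.

May 24, 2032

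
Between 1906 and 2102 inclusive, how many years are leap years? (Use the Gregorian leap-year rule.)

48

Multiples of 4 in [1906,2102]: 49.
Of those, multiples of 100: 2 (not leap unless ÷400).
Multiples of 400: 1.
Leap years = 49 − 2 + 1 = 48.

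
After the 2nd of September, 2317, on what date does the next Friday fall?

Sep 2, 2317 is a Sunday.
From Sunday to the next Friday is 5 days.
Sep 2, 2317 + 5 = Sep 7, 2317.

September 7, 2317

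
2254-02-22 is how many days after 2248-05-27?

May 27, 2248 → May 27, 2249: 365 days.
May 27, 2249 → May 27, 2250: 365 days.
May 27, 2250 → May 27, 2251: 365 days.
May 27, 2251 → May 27, 2252: 366 days (Feb 29, 2252 is in that span).
May 27, 2252 → May 27, 2253: 365 days.
May 27, 2253 → Jun 27, 2253: 31 days (May has 31).
Jun 27, 2253 → Jul 27, 2253: 30 days (June has 30).
Jul 27, 2253 → Aug 27, 2253: 31 days (July has 31).
Aug 27, 2253 → Sep 27, 2253: 31 days (August has 31).
Sep 27, 2253 → Oct 27, 2253: 30 days (September has 30).
Oct 27, 2253 → Nov 27, 2253: 31 days (October has 31).
Nov 27, 2253 → Dec 27, 2253: 30 days (November has 30).
Dec 27, 2253 → Jan 27, 2254: 31 days (December has 31).
Jan 27, 2254 → Feb 22, 2254: 26 days.
Total: 2097 days.

2097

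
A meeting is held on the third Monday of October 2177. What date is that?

October 1, 2177 is a Wednesday.
The first Monday is therefore October 6 (5 days later).
The third Monday is 6 + 2×7 = October 20.

October 20, 2177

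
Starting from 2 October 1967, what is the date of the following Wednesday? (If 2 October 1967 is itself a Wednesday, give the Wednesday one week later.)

October 4, 1967

Oct 2, 1967 is a Monday.
From Monday to the next Wednesday is 2 days.
Oct 2, 1967 + 2 = Oct 4, 1967.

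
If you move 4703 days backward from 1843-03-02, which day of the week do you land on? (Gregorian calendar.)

Friday

First find the weekday of Mar 2, 1843. Doomsday rule: the anchor day for the 1800s is Friday. For year 43: 43÷12 = 3 r 7, and 7÷4 = 1, so 3+7+1 = 11.
Friday + 11 ≡ Tuesday — that's 1843's doomsday.
In March the doomsday date is Mar 14.
Mar 2 is 12 days before Mar 14; 12 mod 7 = 5, so Tuesday − 5 = Thursday.
4703 mod 7 = 6, so 4703 days before a Thursday is Thursday − 6 = Friday.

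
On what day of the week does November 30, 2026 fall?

Doomsday rule: the anchor day for the 2000s is Tuesday. For year 26: 26÷12 = 2 r 2, and 2÷4 = 0, so 2+2+0 = 4.
Tuesday + 4 ≡ Saturday — that's 2026's doomsday.
In November the doomsday date is Nov 7.
Nov 30 is 23 days after Nov 7; 23 mod 7 = 2, so Saturday + 2 = Monday.

Monday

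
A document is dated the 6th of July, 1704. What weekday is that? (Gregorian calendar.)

Sunday

Doomsday rule: the anchor day for the 1700s is Sunday. For year 04: 4÷12 = 0 r 4, and 4÷4 = 1, so 0+4+1 = 5.
Sunday + 5 ≡ Friday — that's 1704's doomsday.
In July the doomsday date is Jul 11.
Jul 6 is 5 days before Jul 11; 5 mod 7 = 5, so Friday − 5 = Sunday.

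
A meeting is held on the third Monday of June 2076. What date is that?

June 15, 2076

June 1, 2076 is a Monday.
The first Monday is therefore June 1 (same day).
The third Monday is 1 + 2×7 = June 15.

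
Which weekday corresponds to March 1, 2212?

Doomsday rule: the anchor day for the 2200s is Friday. For year 12: 12÷12 = 1 r 0, and 0÷4 = 0, so 1+0+0 = 1.
Friday + 1 ≡ Saturday — that's 2212's doomsday.
In March the doomsday date is Mar 14.
Mar 1 is 13 days before Mar 14; 13 mod 7 = 6, so Saturday − 6 = Sunday.

Sunday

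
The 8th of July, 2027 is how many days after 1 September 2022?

Sep 1, 2022 → Sep 1, 2023: 365 days.
Sep 1, 2023 → Sep 1, 2024: 366 days (Feb 29, 2024 is in that span).
Sep 1, 2024 → Sep 1, 2025: 365 days.
Sep 1, 2025 → Sep 1, 2026: 365 days.
Sep 1, 2026 → Oct 1, 2026: 30 days (September has 30).
Oct 1, 2026 → Nov 1, 2026: 31 days (October has 31).
Nov 1, 2026 → Dec 1, 2026: 30 days (November has 30).
Dec 1, 2026 → Jan 1, 2027: 31 days (December has 31).
Jan 1, 2027 → Feb 1, 2027: 31 days (January has 31).
Feb 1, 2027 → Mar 1, 2027: 28 days (February has 28).
Mar 1, 2027 → Apr 1, 2027: 31 days (March has 31).
Apr 1, 2027 → May 1, 2027: 30 days (April has 30).
May 1, 2027 → Jun 1, 2027: 31 days (May has 31).
Jun 1, 2027 → Jul 1, 2027: 30 days (June has 30).
Jul 1, 2027 → Jul 8, 2027: 7 days.
Total: 1771 days.

1771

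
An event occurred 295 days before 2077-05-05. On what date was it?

−5 → Apr 30, 2077 (end of Apr, 30 days; 290 left).
−30 → Mar 31, 2077 (end of Mar, 31 days; 260 left).
−31 → Feb 28, 2077 (end of Feb, 28 days; 229 left).
−28 → Jan 31, 2077 (end of Jan, 31 days; 201 left).
−31 → Dec 31, 2076 (end of Dec, 31 days; 170 left).
−31 → Nov 30, 2076 (end of Nov, 30 days; 139 left).
−30 → Oct 31, 2076 (end of Oct, 31 days; 109 left).
−31 → Sep 30, 2076 (end of Sep, 30 days; 78 left).
−30 → Aug 31, 2076 (end of Aug, 31 days; 48 left).
−31 → Jul 31, 2076 (end of Jul, 31 days; 17 left).
−17 → Jul 14, 2076.

July 14, 2076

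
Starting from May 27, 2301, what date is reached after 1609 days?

+365 (one year) → May 27, 2302 (1244 left).
+365 (one year) → May 27, 2303 (879 left).
+366 (one year; includes Feb 29, 2304) → May 27, 2304 (513 left).
+365 (one year) → May 27, 2305 (148 left).
May has 31 days: +5 → Jun 1, 2305 (143 left).
Jun has 30 days: +30 → Jul 1, 2305 (113 left).
Jul has 31 days: +31 → Aug 1, 2305 (82 left).
Aug has 31 days: +31 → Sep 1, 2305 (51 left).
Sep has 30 days: +30 → Oct 1, 2305 (21 left).
+21 → Oct 22, 2305.

October 22, 2305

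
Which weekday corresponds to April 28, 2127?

Monday

January 1, 2127 is a Wednesday.
Jan 1, 2127 → Feb 1, 2127: 31 days (January has 31).
Feb 1, 2127 → Mar 1, 2127: 28 days (February has 28).
Mar 1, 2127 → Apr 1, 2127: 31 days (March has 31).
Apr 1, 2127 → Apr 28, 2127: 27 days.
Total: 117 days.
117 mod 7 = 5, so Wednesday + 5 = Monday.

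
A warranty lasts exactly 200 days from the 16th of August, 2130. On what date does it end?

March 4, 2131

Aug has 31 days: +16 → Sep 1, 2130 (184 left).
Sep has 30 days: +30 → Oct 1, 2130 (154 left).
Oct has 31 days: +31 → Nov 1, 2130 (123 left).
Nov has 30 days: +30 → Dec 1, 2130 (93 left).
Dec has 31 days: +31 → Jan 1, 2131 (62 left).
Jan has 31 days: +31 → Feb 1, 2131 (31 left).
Feb has 28 days: +28 → Mar 1, 2131 (3 left).
+3 → Mar 4, 2131.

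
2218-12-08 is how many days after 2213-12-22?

Dec 22, 2213 → Dec 22, 2214: 365 days.
Dec 22, 2214 → Dec 22, 2215: 365 days.
Dec 22, 2215 → Dec 22, 2216: 366 days (Feb 29, 2216 is in that span).
Dec 22, 2216 → Dec 22, 2217: 365 days.
Dec 22, 2217 → Jan 22, 2218: 31 days (December has 31).
Jan 22, 2218 → Feb 22, 2218: 31 days (January has 31).
Feb 22, 2218 → Mar 22, 2218: 28 days (February has 28).
Mar 22, 2218 → Apr 22, 2218: 31 days (March has 31).
Apr 22, 2218 → May 22, 2218: 30 days (April has 30).
May 22, 2218 → Jun 22, 2218: 31 days (May has 31).
Jun 22, 2218 → Jul 22, 2218: 30 days (June has 30).
Jul 22, 2218 → Aug 22, 2218: 31 days (July has 31).
Aug 22, 2218 → Sep 22, 2218: 31 days (August has 31).
Sep 22, 2218 → Oct 22, 2218: 30 days (September has 30).
Oct 22, 2218 → Nov 22, 2218: 31 days (October has 31).
Nov 22, 2218 → Dec 8, 2218: 16 days.
Total: 1812 days.

1812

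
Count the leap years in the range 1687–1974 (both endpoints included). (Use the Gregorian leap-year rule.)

69

Multiples of 4 in [1687,1974]: 72.
Of those, multiples of 100: 3 (not leap unless ÷400).
Multiples of 400: 0.
Leap years = 72 − 3 + 0 = 69.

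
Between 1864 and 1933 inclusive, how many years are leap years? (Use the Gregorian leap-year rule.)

17

Multiples of 4 in [1864,1933]: 18.
Of those, multiples of 100: 1 (not leap unless ÷400).
Multiples of 400: 0.
Leap years = 18 − 1 + 0 = 17.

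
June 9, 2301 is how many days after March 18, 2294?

2639

Mar 18, 2294 → Mar 18, 2295: 365 days.
Mar 18, 2295 → Mar 18, 2296: 366 days (Feb 29, 2296 is in that span).
Mar 18, 2296 → Mar 18, 2297: 365 days.
Mar 18, 2297 → Mar 18, 2298: 365 days.
Mar 18, 2298 → Mar 18, 2299: 365 days.
Mar 18, 2299 → Mar 18, 2300: 365 days.
Mar 18, 2300 → Mar 18, 2301: 365 days.
Mar 18, 2301 → Apr 18, 2301: 31 days (March has 31).
Apr 18, 2301 → May 18, 2301: 30 days (April has 30).
May 18, 2301 → Jun 9, 2301: 22 days.
Total: 2639 days.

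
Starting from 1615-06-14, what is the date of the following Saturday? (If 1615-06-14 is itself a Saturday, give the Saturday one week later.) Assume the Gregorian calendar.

Jun 14, 1615 is a Sunday.
From Sunday to the next Saturday is 6 days.
Jun 14, 1615 + 6 = Jun 20, 1615.

June 20, 1615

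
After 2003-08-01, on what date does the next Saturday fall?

Aug 1, 2003 is a Friday.
From Friday to the next Saturday is 1 day.
Aug 1, 2003 + 1 = Aug 2, 2003.

August 2, 2003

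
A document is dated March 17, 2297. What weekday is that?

Wednesday

Doomsday rule: the anchor day for the 2200s is Friday. For year 97: 97÷12 = 8 r 1, and 1÷4 = 0, so 8+1+0 = 9.
Friday + 9 ≡ Sunday — that's 2297's doomsday.
In March the doomsday date is Mar 14.
Mar 17 is 3 days after Mar 14; 3 mod 7 = 3, so Sunday + 3 = Wednesday.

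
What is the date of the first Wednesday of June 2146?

June 1, 2146 is a Wednesday.
The first Wednesday is therefore June 1 (same day).

June 1, 2146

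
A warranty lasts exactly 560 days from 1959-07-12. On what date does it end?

January 22, 1961

+366 (one year; includes Feb 29, 1960) → Jul 12, 1960 (194 left).
Jul has 31 days: +20 → Aug 1, 1960 (174 left).
Aug has 31 days: +31 → Sep 1, 1960 (143 left).
Sep has 30 days: +30 → Oct 1, 1960 (113 left).
Oct has 31 days: +31 → Nov 1, 1960 (82 left).
Nov has 30 days: +30 → Dec 1, 1960 (52 left).
Dec has 31 days: +31 → Jan 1, 1961 (21 left).
+21 → Jan 22, 1961.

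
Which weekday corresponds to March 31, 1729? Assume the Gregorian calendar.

Thursday

Doomsday rule: the anchor day for the 1700s is Sunday. For year 29: 29÷12 = 2 r 5, and 5÷4 = 1, so 2+5+1 = 8.
Sunday + 8 ≡ Monday — that's 1729's doomsday.
In March the doomsday date is Mar 14.
Mar 31 is 17 days after Mar 14; 17 mod 7 = 3, so Monday + 3 = Thursday.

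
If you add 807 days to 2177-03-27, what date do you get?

June 12, 2179

+365 (one year) → Mar 27, 2178 (442 left).
+365 (one year) → Mar 27, 2179 (77 left).
Mar has 31 days: +5 → Apr 1, 2179 (72 left).
Apr has 30 days: +30 → May 1, 2179 (42 left).
May has 31 days: +31 → Jun 1, 2179 (11 left).
+11 → Jun 12, 2179.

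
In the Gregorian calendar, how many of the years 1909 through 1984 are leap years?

19

Multiples of 4 in [1909,1984]: 19.
Of those, multiples of 100: 0 (not leap unless ÷400).
Multiples of 400: 0.
Leap years = 19 − 0 + 0 = 19.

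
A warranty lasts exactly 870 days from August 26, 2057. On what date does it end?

+365 (one year) → Aug 26, 2058 (505 left).
+365 (one year) → Aug 26, 2059 (140 left).
Aug has 31 days: +6 → Sep 1, 2059 (134 left).
Sep has 30 days: +30 → Oct 1, 2059 (104 left).
Oct has 31 days: +31 → Nov 1, 2059 (73 left).
Nov has 30 days: +30 → Dec 1, 2059 (43 left).
Dec has 31 days: +31 → Jan 1, 2060 (12 left).
+12 → Jan 13, 2060.

January 13, 2060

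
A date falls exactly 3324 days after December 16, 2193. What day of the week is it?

Dec 16, 2193 is a Monday.
3324 mod 7 = 6, so 3324 days after a Monday is Monday + 6 = Sunday.

Sunday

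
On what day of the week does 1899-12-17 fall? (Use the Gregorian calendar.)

Doomsday rule: the anchor day for the 1800s is Friday. For year 99: 99÷12 = 8 r 3, and 3÷4 = 0, so 8+3+0 = 11.
Friday + 11 ≡ Tuesday — that's 1899's doomsday.
In December the doomsday date is Dec 12.
Dec 17 is 5 days after Dec 12; 5 mod 7 = 5, so Tuesday + 5 = Sunday.

Sunday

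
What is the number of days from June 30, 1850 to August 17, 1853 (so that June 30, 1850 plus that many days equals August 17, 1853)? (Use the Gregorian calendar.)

Jun 30, 1850 → Jun 30, 1851: 365 days.
Jun 30, 1851 → Jun 30, 1852: 366 days (Feb 29, 1852 is in that span).
Jun 30, 1852 → Jun 30, 1853: 365 days.
Jun 30, 1853 → Jul 30, 1853: 30 days (June has 30).
Jul 30, 1853 → Aug 17, 1853: 18 days.
Total: 1144 days.

1144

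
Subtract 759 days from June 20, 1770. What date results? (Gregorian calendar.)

May 22, 1768

−365 (one year) → Jun 20, 1769 (394 left).
−20 → May 31, 1769 (end of May, 31 days; 374 left).
−31 → Apr 30, 1769 (end of Apr, 30 days; 343 left).
−30 → Mar 31, 1769 (end of Mar, 31 days; 313 left).
−31 → Feb 28, 1769 (end of Feb, 28 days; 282 left).
−28 → Jan 31, 1769 (end of Jan, 31 days; 254 left).
−31 → Dec 31, 1768 (end of Dec, 31 days; 223 left).
−31 → Nov 30, 1768 (end of Nov, 30 days; 192 left).
−30 → Oct 31, 1768 (end of Oct, 31 days; 162 left).
−31 → Sep 30, 1768 (end of Sep, 30 days; 131 left).
−30 → Aug 31, 1768 (end of Aug, 31 days; 101 left).
−31 → Jul 31, 1768 (end of Jul, 31 days; 70 left).
−31 → Jun 30, 1768 (end of Jun, 30 days; 39 left).
−30 → May 31, 1768 (end of May, 31 days; 9 left).
−9 → May 22, 1768.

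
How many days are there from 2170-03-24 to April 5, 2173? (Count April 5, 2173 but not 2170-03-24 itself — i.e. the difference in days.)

1108

Mar 24, 2170 → Mar 24, 2171: 365 days.
Mar 24, 2171 → Mar 24, 2172: 366 days (Feb 29, 2172 is in that span).
Mar 24, 2172 → Apr 24, 2172: 31 days (March has 31).
Apr 24, 2172 → May 24, 2172: 30 days (April has 30).
May 24, 2172 → Jun 24, 2172: 31 days (May has 31).
Jun 24, 2172 → Jul 24, 2172: 30 days (June has 30).
Jul 24, 2172 → Aug 24, 2172: 31 days (July has 31).
Aug 24, 2172 → Sep 24, 2172: 31 days (August has 31).
Sep 24, 2172 → Oct 24, 2172: 30 days (September has 30).
Oct 24, 2172 → Nov 24, 2172: 31 days (October has 31).
Nov 24, 2172 → Dec 24, 2172: 30 days (November has 30).
Dec 24, 2172 → Jan 24, 2173: 31 days (December has 31).
Jan 24, 2173 → Feb 24, 2173: 31 days (January has 31).
Feb 24, 2173 → Mar 24, 2173: 28 days (February has 28).
Mar 24, 2173 → Apr 5, 2173: 12 days.
Total: 1108 days.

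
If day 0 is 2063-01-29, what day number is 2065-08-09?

923

Jan 29, 2063 → Jan 29, 2064: 365 days.
Jan 29, 2064 → Jan 29, 2065: 366 days (Feb 29, 2064 is in that span).
Jan 29, 2065 → Feb 28, 2065: 30 days (January has 31).
Feb 28, 2065 → Mar 28, 2065: 28 days (February has 28).
Mar 28, 2065 → Apr 28, 2065: 31 days (March has 31).
Apr 28, 2065 → May 28, 2065: 30 days (April has 30).
May 28, 2065 → Jun 28, 2065: 31 days (May has 31).
Jun 28, 2065 → Jul 28, 2065: 30 days (June has 30).
Jul 28, 2065 → Aug 9, 2065: 12 days.
Total: 923 days.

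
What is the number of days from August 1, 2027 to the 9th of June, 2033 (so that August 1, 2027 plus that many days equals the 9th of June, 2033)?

Aug 1, 2027 → Aug 1, 2028: 366 days (Feb 29, 2028 is in that span).
Aug 1, 2028 → Aug 1, 2029: 365 days.
Aug 1, 2029 → Aug 1, 2030: 365 days.
Aug 1, 2030 → Aug 1, 2031: 365 days.
Aug 1, 2031 → Aug 1, 2032: 366 days (Feb 29, 2032 is in that span).
Aug 1, 2032 → Sep 1, 2032: 31 days (August has 31).
Sep 1, 2032 → Oct 1, 2032: 30 days (September has 30).
Oct 1, 2032 → Nov 1, 2032: 31 days (October has 31).
Nov 1, 2032 → Dec 1, 2032: 30 days (November has 30).
Dec 1, 2032 → Jan 1, 2033: 31 days (December has 31).
Jan 1, 2033 → Feb 1, 2033: 31 days (January has 31).
Feb 1, 2033 → Mar 1, 2033: 28 days (February has 28).
Mar 1, 2033 → Apr 1, 2033: 31 days (March has 31).
Apr 1, 2033 → May 1, 2033: 30 days (April has 30).
May 1, 2033 → Jun 1, 2033: 31 days (May has 31).
Jun 1, 2033 → Jun 9, 2033: 8 days.
Total: 2139 days.

2139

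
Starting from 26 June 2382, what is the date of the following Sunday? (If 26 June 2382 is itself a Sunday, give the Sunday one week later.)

Jun 26, 2382 is a Saturday.
From Saturday to the next Sunday is 1 day.
Jun 26, 2382 + 1 = Jun 27, 2382.

June 27, 2382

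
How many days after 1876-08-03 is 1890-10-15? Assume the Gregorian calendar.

5186

Aug 3, 1876 → Aug 3, 1877: 365 days.
Aug 3, 1877 → Aug 3, 1878: 365 days.
Aug 3, 1878 → Aug 3, 1879: 365 days.
Aug 3, 1879 → Aug 3, 1880: 366 days (Feb 29, 1880 is in that span).
Aug 3, 1880 → Aug 3, 1881: 365 days.
Aug 3, 1881 → Aug 3, 1882: 365 days.
Aug 3, 1882 → Aug 3, 1883: 365 days.
Aug 3, 1883 → Aug 3, 1884: 366 days (Feb 29, 1884 is in that span).
Aug 3, 1884 → Aug 3, 1885: 365 days.
Aug 3, 1885 → Aug 3, 1886: 365 days.
Aug 3, 1886 → Aug 3, 1887: 365 days.
Aug 3, 1887 → Aug 3, 1888: 366 days (Feb 29, 1888 is in that span).
Aug 3, 1888 → Aug 3, 1889: 365 days.
Aug 3, 1889 → Aug 3, 1890: 365 days.
Aug 3, 1890 → Sep 3, 1890: 31 days (August has 31).
Sep 3, 1890 → Oct 3, 1890: 30 days (September has 30).
Oct 3, 1890 → Oct 15, 1890: 12 days.
Total: 5186 days.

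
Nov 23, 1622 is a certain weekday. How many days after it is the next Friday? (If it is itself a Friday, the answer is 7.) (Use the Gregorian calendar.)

2

Nov 23, 1622 is a Wednesday.
From Wednesday to the next Friday is 2 days.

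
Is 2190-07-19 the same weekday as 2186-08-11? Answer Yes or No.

From Aug 11, 2186 to Jul 19, 2190 is 1438 days.
1438 mod 7 = 3, so they are different weekdays.
(Aug 11, 2186 is a Friday; Jul 19, 2190 is a Monday.)

No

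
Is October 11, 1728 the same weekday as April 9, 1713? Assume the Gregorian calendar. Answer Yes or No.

No

From Apr 9, 1713 to Oct 11, 1728 is 5664 days.
5664 mod 7 = 1, so they are different weekdays.
(Apr 9, 1713 is a Sunday; Oct 11, 1728 is a Monday.)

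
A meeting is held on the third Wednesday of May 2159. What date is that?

May 1, 2159 is a Tuesday.
The first Wednesday is therefore May 2 (1 days later).
The third Wednesday is 2 + 2×7 = May 16.

May 16, 2159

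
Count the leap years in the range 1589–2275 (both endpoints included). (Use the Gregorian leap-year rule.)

Multiples of 4 in [1589,2275]: 171.
Of those, multiples of 100: 7 (not leap unless ÷400).
Multiples of 400: 2.
Leap years = 171 − 7 + 2 = 166.

166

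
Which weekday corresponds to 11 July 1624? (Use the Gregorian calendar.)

Doomsday rule: the anchor day for the 1600s is Tuesday. For year 24: 24÷12 = 2 r 0, and 0÷4 = 0, so 2+0+0 = 2.
Tuesday + 2 ≡ Thursday — that's 1624's doomsday.
In July the doomsday date is Jul 11.
Jul 11 is the doomsday itself: Thursday.

Thursday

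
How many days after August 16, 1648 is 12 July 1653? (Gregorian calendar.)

1791

Aug 16, 1648 → Aug 16, 1649: 365 days.
Aug 16, 1649 → Aug 16, 1650: 365 days.
Aug 16, 1650 → Aug 16, 1651: 365 days.
Aug 16, 1651 → Aug 16, 1652: 366 days (Feb 29, 1652 is in that span).
Aug 16, 1652 → Sep 16, 1652: 31 days (August has 31).
Sep 16, 1652 → Oct 16, 1652: 30 days (September has 30).
Oct 16, 1652 → Nov 16, 1652: 31 days (October has 31).
Nov 16, 1652 → Dec 16, 1652: 30 days (November has 30).
Dec 16, 1652 → Jan 16, 1653: 31 days (December has 31).
Jan 16, 1653 → Feb 16, 1653: 31 days (January has 31).
Feb 16, 1653 → Mar 16, 1653: 28 days (February has 28).
Mar 16, 1653 → Apr 16, 1653: 31 days (March has 31).
Apr 16, 1653 → May 16, 1653: 30 days (April has 30).
May 16, 1653 → Jun 16, 1653: 31 days (May has 31).
Jun 16, 1653 → Jul 12, 1653: 26 days.
Total: 1791 days.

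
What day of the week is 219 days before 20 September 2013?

Wednesday

Sep 20, 2013 is a Friday.
219 mod 7 = 2, so 219 days before a Friday is Friday − 2 = Wednesday.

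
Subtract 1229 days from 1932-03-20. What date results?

−366 (one year; includes Feb 29, 1932) → Mar 20, 1931 (863 left).
−365 (one year) → Mar 20, 1930 (498 left).
−365 (one year) → Mar 20, 1929 (133 left).
−20 → Feb 28, 1929 (end of Feb, 28 days; 113 left).
−28 → Jan 31, 1929 (end of Jan, 31 days; 85 left).
−31 → Dec 31, 1928 (end of Dec, 31 days; 54 left).
−31 → Nov 30, 1928 (end of Nov, 30 days; 23 left).
−23 → Nov 7, 1928.

November 7, 1928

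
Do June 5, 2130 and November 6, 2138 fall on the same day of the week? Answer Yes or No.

From Jun 5, 2130 to Nov 6, 2138 is 3076 days.
3076 mod 7 = 3, so they are different weekdays.
(Jun 5, 2130 is a Monday; Nov 6, 2138 is a Thursday.)

No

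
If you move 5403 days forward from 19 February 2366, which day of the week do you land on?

First find the weekday of Feb 19, 2366. Doomsday rule: the anchor day for the 2300s is Wednesday. For year 66: 66÷12 = 5 r 6, and 6÷4 = 1, so 5+6+1 = 12.
Wednesday + 12 ≡ Monday — that's 2366's doomsday.
In February the doomsday date is Feb 28 (2366 is not a leap year).
Feb 19 is 9 days before Feb 28; 9 mod 7 = 2, so Monday − 2 = Saturday.
5403 mod 7 = 6, so 5403 days after a Saturday is Saturday + 6 = Friday.

Friday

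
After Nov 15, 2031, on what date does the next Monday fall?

Nov 15, 2031 is a Saturday.
From Saturday to the next Monday is 2 days.
Nov 15, 2031 + 2 = Nov 17, 2031.

November 17, 2031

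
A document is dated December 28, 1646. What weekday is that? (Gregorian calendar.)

Doomsday rule: the anchor day for the 1600s is Tuesday. For year 46: 46÷12 = 3 r 10, and 10÷4 = 2, so 3+10+2 = 15.
Tuesday + 15 ≡ Wednesday — that's 1646's doomsday.
In December the doomsday date is Dec 12.
Dec 28 is 16 days after Dec 12; 16 mod 7 = 2, so Wednesday + 2 = Friday.

Friday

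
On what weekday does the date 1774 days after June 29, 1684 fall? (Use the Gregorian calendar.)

First find the weekday of Jun 29, 1684. Doomsday rule: the anchor day for the 1600s is Tuesday. For year 84: 84÷12 = 7 r 0, and 0÷4 = 0, so 7+0+0 = 7.
Tuesday + 7 ≡ Tuesday — that's 1684's doomsday.
In June the doomsday date is Jun 6.
Jun 29 is 23 days after Jun 6; 23 mod 7 = 2, so Tuesday + 2 = Thursday.
1774 mod 7 = 3, so 1774 days after a Thursday is Thursday + 3 = Sunday.

Sunday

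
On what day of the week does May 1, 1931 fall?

Friday

Doomsday rule: the anchor day for the 1900s is Wednesday. For year 31: 31÷12 = 2 r 7, and 7÷4 = 1, so 2+7+1 = 10.
Wednesday + 10 ≡ Saturday — that's 1931's doomsday.
In May the doomsday date is May 9.
May 1 is 8 days before May 9; 8 mod 7 = 1, so Saturday − 1 = Friday.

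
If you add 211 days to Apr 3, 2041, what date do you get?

October 31, 2041

Apr has 30 days: +28 → May 1, 2041 (183 left).
May has 31 days: +31 → Jun 1, 2041 (152 left).
Jun has 30 days: +30 → Jul 1, 2041 (122 left).
Jul has 31 days: +31 → Aug 1, 2041 (91 left).
Aug has 31 days: +31 → Sep 1, 2041 (60 left).
Sep has 30 days: +30 → Oct 1, 2041 (30 left).
+30 → Oct 31, 2041.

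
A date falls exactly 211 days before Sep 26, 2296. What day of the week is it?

First find the weekday of Sep 26, 2296. Doomsday rule: the anchor day for the 2200s is Friday. For year 96: 96÷12 = 8 r 0, and 0÷4 = 0, so 8+0+0 = 8.
Friday + 8 ≡ Saturday — that's 2296's doomsday.
In September the doomsday date is Sep 5.
Sep 26 is 21 days after Sep 5; 21 mod 7 = 0, so Saturday + 0 = Saturday.
211 mod 7 = 1, so 211 days before a Saturday is Saturday − 1 = Friday.

Friday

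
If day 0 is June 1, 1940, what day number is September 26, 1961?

Jun 1, 1940 → Jun 1, 1941: 365 days.
Jun 1, 1941 → Jun 1, 1942: 365 days.
Jun 1, 1942 → Jun 1, 1943: 365 days.
Jun 1, 1943 → Jun 1, 1944: 366 days (Feb 29, 1944 is in that span).
Jun 1, 1944 → Jun 1, 1945: 365 days.
Jun 1, 1945 → Jun 1, 1946: 365 days.
Jun 1, 1946 → Jun 1, 1947: 365 days.
Jun 1, 1947 → Jun 1, 1948: 366 days (Feb 29, 1948 is in that span).
Jun 1, 1948 → Jun 1, 1949: 365 days.
Jun 1, 1949 → Jun 1, 1950: 365 days.
Jun 1, 1950 → Jun 1, 1951: 365 days.
Jun 1, 1951 → Jun 1, 1952: 366 days (Feb 29, 1952 is in that span).
Jun 1, 1952 → Jun 1, 1953: 365 days.
Jun 1, 1953 → Jun 1, 1954: 365 days.
Jun 1, 1954 → Jun 1, 1955: 365 days.
Jun 1, 1955 → Jun 1, 1956: 366 days (Feb 29, 1956 is in that span).
Jun 1, 1956 → Jun 1, 1957: 365 days.
Jun 1, 1957 → Jun 1, 1958: 365 days.
Jun 1, 1958 → Jun 1, 1959: 365 days.
Jun 1, 1959 → Jun 1, 1960: 366 days (Feb 29, 1960 is in that span).
Jun 1, 1960 → Jun 1, 1961: 365 days.
Jun 1, 1961 → Jul 1, 1961: 30 days (June has 30).
Jul 1, 1961 → Aug 1, 1961: 31 days (July has 31).
Aug 1, 1961 → Sep 1, 1961: 31 days (August has 31).
Sep 1, 1961 → Sep 26, 1961: 25 days.
Total: 7787 days.

7787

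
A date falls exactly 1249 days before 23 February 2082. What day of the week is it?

Friday

Feb 23, 2082 is a Monday.
1249 mod 7 = 3, so 1249 days before a Monday is Monday − 3 = Friday.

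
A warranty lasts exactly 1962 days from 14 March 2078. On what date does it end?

+365 (one year) → Mar 14, 2079 (1597 left).
+366 (one year; includes Feb 29, 2080) → Mar 14, 2080 (1231 left).
+365 (one year) → Mar 14, 2081 (866 left).
+365 (one year) → Mar 14, 2082 (501 left).
+365 (one year) → Mar 14, 2083 (136 left).
Mar has 31 days: +18 → Apr 1, 2083 (118 left).
Apr has 30 days: +30 → May 1, 2083 (88 left).
May has 31 days: +31 → Jun 1, 2083 (57 left).
Jun has 30 days: +30 → Jul 1, 2083 (27 left).
+27 → Jul 28, 2083.

July 28, 2083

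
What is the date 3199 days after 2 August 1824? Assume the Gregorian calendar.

May 6, 1833

+365 (one year) → Aug 2, 1825 (2834 left).
+365 (one year) → Aug 2, 1826 (2469 left).
+365 (one year) → Aug 2, 1827 (2104 left).
+366 (one year; includes Feb 29, 1828) → Aug 2, 1828 (1738 left).
+365 (one year) → Aug 2, 1829 (1373 left).
+365 (one year) → Aug 2, 1830 (1008 left).
+365 (one year) → Aug 2, 1831 (643 left).
+366 (one year; includes Feb 29, 1832) → Aug 2, 1832 (277 left).
Aug has 31 days: +30 → Sep 1, 1832 (247 left).
Sep has 30 days: +30 → Oct 1, 1832 (217 left).
Oct has 31 days: +31 → Nov 1, 1832 (186 left).
Nov has 30 days: +30 → Dec 1, 1832 (156 left).
Dec has 31 days: +31 → Jan 1, 1833 (125 left).
Jan has 31 days: +31 → Feb 1, 1833 (94 left).
Feb has 28 days: +28 → Mar 1, 1833 (66 left).
Mar has 31 days: +31 → Apr 1, 1833 (35 left).
Apr has 30 days: +30 → May 1, 1833 (5 left).
+5 → May 6, 1833.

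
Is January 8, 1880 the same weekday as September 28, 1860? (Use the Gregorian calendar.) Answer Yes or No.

From Sep 28, 1860 to Jan 8, 1880 is 7041 days.
7041 mod 7 = 6, so they are different weekdays.
(Sep 28, 1860 is a Friday; Jan 8, 1880 is a Thursday.)

No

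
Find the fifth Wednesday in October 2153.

October 31, 2153

October 1, 2153 is a Monday.
The first Wednesday is therefore October 3 (2 days later).
The fifth Wednesday is 3 + 4×7 = October 31.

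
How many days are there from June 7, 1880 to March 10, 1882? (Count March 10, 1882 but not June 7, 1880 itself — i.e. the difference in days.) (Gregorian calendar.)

Jun 7, 1880 → Jun 7, 1881: 365 days.
Jun 7, 1881 → Jul 7, 1881: 30 days (June has 30).
Jul 7, 1881 → Aug 7, 1881: 31 days (July has 31).
Aug 7, 1881 → Sep 7, 1881: 31 days (August has 31).
Sep 7, 1881 → Oct 7, 1881: 30 days (September has 30).
Oct 7, 1881 → Nov 7, 1881: 31 days (October has 31).
Nov 7, 1881 → Dec 7, 1881: 30 days (November has 30).
Dec 7, 1881 → Jan 7, 1882: 31 days (December has 31).
Jan 7, 1882 → Feb 7, 1882: 31 days (January has 31).
Feb 7, 1882 → Mar 7, 1882: 28 days (February has 28).
Mar 7, 1882 → Mar 10, 1882: 3 days.
Total: 641 days.

641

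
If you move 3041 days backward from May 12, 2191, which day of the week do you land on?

First find the weekday of May 12, 2191. Doomsday rule: the anchor day for the 2100s is Sunday. For year 91: 91÷12 = 7 r 7, and 7÷4 = 1, so 7+7+1 = 15.
Sunday + 15 ≡ Monday — that's 2191's doomsday.
In May the doomsday date is May 9.
May 12 is 3 days after May 9; 3 mod 7 = 3, so Monday + 3 = Thursday.
3041 mod 7 = 3, so 3041 days before a Thursday is Thursday − 3 = Monday.

Monday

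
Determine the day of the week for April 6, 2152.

Thursday

January 1, 2152 is a Saturday.
Jan 1, 2152 → Feb 1, 2152: 31 days (January has 31).
Feb 1, 2152 → Mar 1, 2152: 29 days (February has 29).
Mar 1, 2152 → Apr 1, 2152: 31 days (March has 31).
Apr 1, 2152 → Apr 6, 2152: 5 days.
Total: 96 days.
96 mod 7 = 5, so Saturday + 5 = Thursday.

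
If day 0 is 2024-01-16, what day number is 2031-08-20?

2773

Jan 16, 2024 → Jan 16, 2025: 366 days (Feb 29, 2024 is in that span).
Jan 16, 2025 → Jan 16, 2026: 365 days.
Jan 16, 2026 → Jan 16, 2027: 365 days.
Jan 16, 2027 → Jan 16, 2028: 365 days.
Jan 16, 2028 → Jan 16, 2029: 366 days (Feb 29, 2028 is in that span).
Jan 16, 2029 → Jan 16, 2030: 365 days.
Jan 16, 2030 → Jan 16, 2031: 365 days.
Jan 16, 2031 → Feb 16, 2031: 31 days (January has 31).
Feb 16, 2031 → Mar 16, 2031: 28 days (February has 28).
Mar 16, 2031 → Apr 16, 2031: 31 days (March has 31).
Apr 16, 2031 → May 16, 2031: 30 days (April has 30).
May 16, 2031 → Jun 16, 2031: 31 days (May has 31).
Jun 16, 2031 → Jul 16, 2031: 30 days (June has 30).
Jul 16, 2031 → Aug 16, 2031: 31 days (July has 31).
Aug 16, 2031 → Aug 20, 2031: 4 days.
Total: 2773 days.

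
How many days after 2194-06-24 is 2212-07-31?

6611

Jun 24, 2194 → Jun 24, 2195: 365 days.
Jun 24, 2195 → Jun 24, 2196: 366 days (Feb 29, 2196 is in that span).
Jun 24, 2196 → Jun 24, 2197: 365 days.
Jun 24, 2197 → Jun 24, 2198: 365 days.
Jun 24, 2198 → Jun 24, 2199: 365 days.
Jun 24, 2199 → Jun 24, 2200: 365 days.
Jun 24, 2200 → Jun 24, 2201: 365 days.
Jun 24, 2201 → Jun 24, 2202: 365 days.
Jun 24, 2202 → Jun 24, 2203: 365 days.
Jun 24, 2203 → Jun 24, 2204: 366 days (Feb 29, 2204 is in that span).
Jun 24, 2204 → Jun 24, 2205: 365 days.
Jun 24, 2205 → Jun 24, 2206: 365 days.
Jun 24, 2206 → Jun 24, 2207: 365 days.
Jun 24, 2207 → Jun 24, 2208: 366 days (Feb 29, 2208 is in that span).
Jun 24, 2208 → Jun 24, 2209: 365 days.
Jun 24, 2209 → Jun 24, 2210: 365 days.
Jun 24, 2210 → Jun 24, 2211: 365 days.
Jun 24, 2211 → Jun 24, 2212: 366 days (Feb 29, 2212 is in that span).
Jun 24, 2212 → Jul 24, 2212: 30 days (June has 30).
Jul 24, 2212 → Jul 31, 2212: 7 days.
Total: 6611 days.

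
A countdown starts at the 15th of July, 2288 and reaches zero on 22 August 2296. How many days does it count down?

Jul 15, 2288 → Jul 15, 2289: 365 days.
Jul 15, 2289 → Jul 15, 2290: 365 days.
Jul 15, 2290 → Jul 15, 2291: 365 days.
Jul 15, 2291 → Jul 15, 2292: 366 days (Feb 29, 2292 is in that span).
Jul 15, 2292 → Jul 15, 2293: 365 days.
Jul 15, 2293 → Jul 15, 2294: 365 days.
Jul 15, 2294 → Jul 15, 2295: 365 days.
Jul 15, 2295 → Jul 15, 2296: 366 days (Feb 29, 2296 is in that span).
Jul 15, 2296 → Aug 15, 2296: 31 days (July has 31).
Aug 15, 2296 → Aug 22, 2296: 7 days.
Total: 2960 days.

2960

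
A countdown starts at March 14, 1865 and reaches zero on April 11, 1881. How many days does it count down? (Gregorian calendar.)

Mar 14, 1865 → Mar 14, 1866: 365 days.
Mar 14, 1866 → Mar 14, 1867: 365 days.
Mar 14, 1867 → Mar 14, 1868: 366 days (Feb 29, 1868 is in that span).
Mar 14, 1868 → Mar 14, 1869: 365 days.
Mar 14, 1869 → Mar 14, 1870: 365 days.
Mar 14, 1870 → Mar 14, 1871: 365 days.
Mar 14, 1871 → Mar 14, 1872: 366 days (Feb 29, 1872 is in that span).
Mar 14, 1872 → Mar 14, 1873: 365 days.
Mar 14, 1873 → Mar 14, 1874: 365 days.
Mar 14, 1874 → Mar 14, 1875: 365 days.
Mar 14, 1875 → Mar 14, 1876: 366 days (Feb 29, 1876 is in that span).
Mar 14, 1876 → Mar 14, 1877: 365 days.
Mar 14, 1877 → Mar 14, 1878: 365 days.
Mar 14, 1878 → Mar 14, 1879: 365 days.
Mar 14, 1879 → Mar 14, 1880: 366 days (Feb 29, 1880 is in that span).
Mar 14, 1880 → Apr 14, 1880: 31 days (March has 31).
Apr 14, 1880 → May 14, 1880: 30 days (April has 30).
May 14, 1880 → Jun 14, 1880: 31 days (May has 31).
Jun 14, 1880 → Jul 14, 1880: 30 days (June has 30).
Jul 14, 1880 → Aug 14, 1880: 31 days (July has 31).
Aug 14, 1880 → Sep 14, 1880: 31 days (August has 31).
Sep 14, 1880 → Oct 14, 1880: 30 days (September has 30).
Oct 14, 1880 → Nov 14, 1880: 31 days (October has 31).
Nov 14, 1880 → Dec 14, 1880: 30 days (November has 30).
Dec 14, 1880 → Jan 14, 1881: 31 days (December has 31).
Jan 14, 1881 → Feb 14, 1881: 31 days (January has 31).
Feb 14, 1881 → Mar 14, 1881: 28 days (February has 28).
Mar 14, 1881 → Apr 11, 1881: 28 days.
Total: 5872 days.

5872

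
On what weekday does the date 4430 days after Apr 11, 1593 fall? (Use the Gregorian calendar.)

First find the weekday of Apr 11, 1593. Doomsday rule: the anchor day for the 1500s is Wednesday. For year 93: 93÷12 = 7 r 9, and 9÷4 = 2, so 7+9+2 = 18.
Wednesday + 18 ≡ Sunday — that's 1593's doomsday.
In April the doomsday date is Apr 4.
Apr 11 is 7 days after Apr 4; 7 mod 7 = 0, so Sunday + 0 = Sunday.
4430 mod 7 = 6, so 4430 days after a Sunday is Sunday + 6 = Saturday.

Saturday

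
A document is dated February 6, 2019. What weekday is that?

Wednesday

January 1, 2019 is a Tuesday.
Jan 1, 2019 → Feb 1, 2019: 31 days (January has 31).
Feb 1, 2019 → Feb 6, 2019: 5 days.
Total: 36 days.
36 mod 7 = 1, so Tuesday + 1 = Wednesday.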